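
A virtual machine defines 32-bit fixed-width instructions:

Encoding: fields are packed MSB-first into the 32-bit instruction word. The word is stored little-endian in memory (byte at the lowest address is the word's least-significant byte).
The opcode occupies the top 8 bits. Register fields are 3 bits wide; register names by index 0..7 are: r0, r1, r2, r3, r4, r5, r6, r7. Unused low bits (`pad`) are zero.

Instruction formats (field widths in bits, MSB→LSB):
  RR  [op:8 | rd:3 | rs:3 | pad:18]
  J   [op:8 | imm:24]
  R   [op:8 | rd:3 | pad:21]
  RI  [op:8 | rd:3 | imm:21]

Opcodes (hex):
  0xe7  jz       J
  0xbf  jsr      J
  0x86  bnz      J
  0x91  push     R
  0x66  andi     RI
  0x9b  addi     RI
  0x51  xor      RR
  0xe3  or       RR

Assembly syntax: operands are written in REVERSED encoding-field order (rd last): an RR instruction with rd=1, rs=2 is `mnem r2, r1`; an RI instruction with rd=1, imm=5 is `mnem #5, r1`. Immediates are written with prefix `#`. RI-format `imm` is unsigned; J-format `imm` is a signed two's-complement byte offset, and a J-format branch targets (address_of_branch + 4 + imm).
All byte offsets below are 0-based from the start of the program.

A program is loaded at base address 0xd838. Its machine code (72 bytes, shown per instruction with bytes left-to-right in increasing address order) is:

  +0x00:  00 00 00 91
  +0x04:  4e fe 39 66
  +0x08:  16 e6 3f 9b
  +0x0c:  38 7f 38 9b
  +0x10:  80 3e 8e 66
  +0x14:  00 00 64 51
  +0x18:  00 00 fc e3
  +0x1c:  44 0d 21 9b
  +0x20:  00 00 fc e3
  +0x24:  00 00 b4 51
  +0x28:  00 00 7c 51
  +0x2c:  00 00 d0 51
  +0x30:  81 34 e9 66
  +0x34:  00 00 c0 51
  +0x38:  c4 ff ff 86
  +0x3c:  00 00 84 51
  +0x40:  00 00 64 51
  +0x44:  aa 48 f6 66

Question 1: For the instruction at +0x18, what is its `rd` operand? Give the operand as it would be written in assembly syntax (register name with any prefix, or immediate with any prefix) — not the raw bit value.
[18] 00 00 fc e3 → 0xe3fc0000
  opcode bits[31:24]=0xe3: or/RR
  rd@[23:21]=0x7 ⇒ r7
  rs@[20:18]=0x7 ⇒ r7

r7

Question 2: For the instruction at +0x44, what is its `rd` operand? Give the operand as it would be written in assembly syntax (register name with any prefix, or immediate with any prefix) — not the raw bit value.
[44] aa 48 f6 66 → 0x66f648aa
  opcode bits[31:24]=0x66: andi/RI
  rd@[23:21]=0x7 ⇒ r7
  imm@[20:0]=0x1648aa ⇒ #1460394

r7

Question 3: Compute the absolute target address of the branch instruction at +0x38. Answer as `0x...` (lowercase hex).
@+38  little-endian(c4 ff ff 86) = 0x86ffffc4
  opcode bits[31:24]=0x86: bnz/J
  [23:0] imm=16777156 (s24→-60) = #-60
  target = base 0xd838 + off 0x38 + 4 + imm -60 = 0xd838

0xd838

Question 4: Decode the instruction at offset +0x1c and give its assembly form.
off 0x1c: read 44 0d 21 9b as little → 0x9b210d44
  top 8b → 0x9b → addi [RI]
  [23:21] rd=1 = r1
  [20:0] imm=68932 = #68932

addi #68932, r1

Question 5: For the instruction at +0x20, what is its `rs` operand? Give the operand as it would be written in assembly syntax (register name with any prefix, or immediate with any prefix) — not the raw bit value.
r7

@+20  little-endian(00 00 fc e3) = 0xe3fc0000
  opcode bits[31:24]=0xe3: or/RR
  [23:21] rd=7 = r7
  [20:18] rs=7 = r7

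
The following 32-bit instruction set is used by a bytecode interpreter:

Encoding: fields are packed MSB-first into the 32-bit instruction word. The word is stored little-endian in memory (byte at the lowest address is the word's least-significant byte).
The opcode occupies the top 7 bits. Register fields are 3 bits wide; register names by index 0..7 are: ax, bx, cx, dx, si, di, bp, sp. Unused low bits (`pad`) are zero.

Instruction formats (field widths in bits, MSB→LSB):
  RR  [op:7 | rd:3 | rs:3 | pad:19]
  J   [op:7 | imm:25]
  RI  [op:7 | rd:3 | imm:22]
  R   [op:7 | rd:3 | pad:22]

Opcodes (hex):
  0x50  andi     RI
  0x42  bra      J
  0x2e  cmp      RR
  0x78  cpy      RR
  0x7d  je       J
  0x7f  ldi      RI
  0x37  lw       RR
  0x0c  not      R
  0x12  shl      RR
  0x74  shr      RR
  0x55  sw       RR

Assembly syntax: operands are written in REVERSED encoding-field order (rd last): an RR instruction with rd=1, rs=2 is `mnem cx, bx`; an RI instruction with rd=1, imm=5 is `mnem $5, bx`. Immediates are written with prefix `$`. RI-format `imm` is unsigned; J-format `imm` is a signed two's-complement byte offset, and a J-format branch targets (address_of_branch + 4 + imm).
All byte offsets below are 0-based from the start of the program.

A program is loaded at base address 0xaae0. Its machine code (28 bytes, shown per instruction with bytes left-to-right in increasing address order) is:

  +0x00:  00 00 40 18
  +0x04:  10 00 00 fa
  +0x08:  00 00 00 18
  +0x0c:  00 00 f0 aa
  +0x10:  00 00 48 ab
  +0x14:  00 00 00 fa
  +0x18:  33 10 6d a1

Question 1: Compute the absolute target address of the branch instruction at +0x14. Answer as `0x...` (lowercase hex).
0xaaf8

+0x14: 00 00 00 fa ⇒ word 0xfa000000 (little)
  op=0xfa000000>>25=0x7d ⇒ je (J)
  [24:0] imm=0 = $0
  target = base 0xaae0 + off 0x14 + 4 + imm 0 = 0xaaf8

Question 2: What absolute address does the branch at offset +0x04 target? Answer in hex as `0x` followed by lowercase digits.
[04] 10 00 00 fa → 0xfa000010
  top 7b → 0x7d → je [J]
  imm: (w>>0)&0x1ffffff=0x10 → $16
  target = base 0xaae0 + off 0x04 + 4 + imm 16 = 0xaaf8

0xaaf8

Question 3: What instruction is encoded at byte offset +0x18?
andi $2953267, di

[18] 33 10 6d a1 → 0xa16d1033
  opcode bits[31:25]=0x50: andi/RI
  rd@[24:22]=0x5 ⇒ di
  imm@[21:0]=0x2d1033 ⇒ $2953267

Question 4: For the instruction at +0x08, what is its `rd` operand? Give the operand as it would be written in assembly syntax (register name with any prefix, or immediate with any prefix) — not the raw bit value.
ax

@+08  little-endian(00 00 00 18) = 0x18000000
  top 7b → 0xc → not [R]
  rd: (w>>22)&0x7=0x0 → ax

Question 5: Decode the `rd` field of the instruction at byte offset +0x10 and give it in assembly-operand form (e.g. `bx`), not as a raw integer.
di

@+10  little-endian(00 00 48 ab) = 0xab480000
  op=0xab480000>>25=0x55 ⇒ sw (RR)
  [24:22] rd=5 = di
  [21:19] rs=1 = bx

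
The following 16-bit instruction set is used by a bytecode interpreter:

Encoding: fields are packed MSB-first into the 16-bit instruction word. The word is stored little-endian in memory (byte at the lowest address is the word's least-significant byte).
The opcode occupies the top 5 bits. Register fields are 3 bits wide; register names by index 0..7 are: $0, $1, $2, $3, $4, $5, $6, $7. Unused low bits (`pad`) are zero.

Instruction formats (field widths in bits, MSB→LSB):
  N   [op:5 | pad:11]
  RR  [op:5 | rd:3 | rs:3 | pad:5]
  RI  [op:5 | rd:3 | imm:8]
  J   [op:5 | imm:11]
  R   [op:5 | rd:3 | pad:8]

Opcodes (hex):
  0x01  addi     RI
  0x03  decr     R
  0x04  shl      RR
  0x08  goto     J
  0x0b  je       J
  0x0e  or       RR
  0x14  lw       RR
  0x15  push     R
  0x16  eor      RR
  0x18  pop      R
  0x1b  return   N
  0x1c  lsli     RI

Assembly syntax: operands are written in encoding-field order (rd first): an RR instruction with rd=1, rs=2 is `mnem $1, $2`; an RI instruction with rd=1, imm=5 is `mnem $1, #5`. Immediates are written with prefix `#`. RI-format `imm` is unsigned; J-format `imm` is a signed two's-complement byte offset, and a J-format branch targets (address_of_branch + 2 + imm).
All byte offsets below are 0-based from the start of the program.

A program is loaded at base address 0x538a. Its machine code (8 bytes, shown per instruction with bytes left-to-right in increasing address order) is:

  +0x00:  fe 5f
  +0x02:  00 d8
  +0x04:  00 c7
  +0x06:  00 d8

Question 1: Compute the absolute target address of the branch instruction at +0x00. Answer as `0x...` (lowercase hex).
+0x00: fe 5f ⇒ word 0x5ffe (little)
  opcode bits[15:11]=0xb: je/J
  [10:0] imm=2046 (s11→-2) = #-2
  target = base 0x538a + off 0x00 + 2 + imm -2 = 0x538a

0x538a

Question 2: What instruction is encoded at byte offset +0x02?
return

off 0x02: read 00 d8 as little → 0xd800
  opcode bits[15:11]=0x1b: return/N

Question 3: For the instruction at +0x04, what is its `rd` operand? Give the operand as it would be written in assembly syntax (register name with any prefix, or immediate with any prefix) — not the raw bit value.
$7

[04] 00 c7 → 0xc700
  top 5b → 0x18 → pop [R]
  rd@[10:8]=0x7 ⇒ $7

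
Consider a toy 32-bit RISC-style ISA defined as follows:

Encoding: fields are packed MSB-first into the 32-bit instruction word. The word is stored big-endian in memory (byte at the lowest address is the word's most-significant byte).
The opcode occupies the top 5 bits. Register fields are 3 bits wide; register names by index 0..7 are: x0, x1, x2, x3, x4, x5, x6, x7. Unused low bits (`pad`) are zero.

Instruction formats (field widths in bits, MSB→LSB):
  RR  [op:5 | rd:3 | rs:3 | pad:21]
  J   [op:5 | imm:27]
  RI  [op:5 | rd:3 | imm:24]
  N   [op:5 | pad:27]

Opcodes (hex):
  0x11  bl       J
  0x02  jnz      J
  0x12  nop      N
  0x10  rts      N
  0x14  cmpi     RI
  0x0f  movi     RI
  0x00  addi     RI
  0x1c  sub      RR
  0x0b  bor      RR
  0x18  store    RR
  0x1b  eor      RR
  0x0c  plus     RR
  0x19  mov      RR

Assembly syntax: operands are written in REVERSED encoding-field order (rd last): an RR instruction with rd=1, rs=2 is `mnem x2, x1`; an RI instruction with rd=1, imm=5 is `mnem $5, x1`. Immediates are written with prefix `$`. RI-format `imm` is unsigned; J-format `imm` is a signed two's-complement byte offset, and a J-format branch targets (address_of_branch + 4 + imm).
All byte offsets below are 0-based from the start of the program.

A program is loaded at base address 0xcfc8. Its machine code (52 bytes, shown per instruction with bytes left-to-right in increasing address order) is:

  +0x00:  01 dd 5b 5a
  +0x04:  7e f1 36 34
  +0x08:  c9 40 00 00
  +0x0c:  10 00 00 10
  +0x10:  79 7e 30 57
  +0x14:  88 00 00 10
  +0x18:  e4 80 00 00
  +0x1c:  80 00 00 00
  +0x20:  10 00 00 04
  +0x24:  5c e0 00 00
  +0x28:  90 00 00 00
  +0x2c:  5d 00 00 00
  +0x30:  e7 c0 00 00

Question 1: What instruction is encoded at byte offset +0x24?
+0x24: 5c e0 00 00 ⇒ word 0x5ce00000 (big)
  opcode bits[31:27]=0xb: bor/RR
  rd@[26:24]=0x4 ⇒ x4
  rs@[23:21]=0x7 ⇒ x7

bor x7, x4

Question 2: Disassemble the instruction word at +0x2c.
@+2c  big-endian(5d 00 00 00) = 0x5d000000
  opcode bits[31:27]=0xb: bor/RR
  [26:24] rd=5 = x5
  [23:21] rs=0 = x0

bor x0, x5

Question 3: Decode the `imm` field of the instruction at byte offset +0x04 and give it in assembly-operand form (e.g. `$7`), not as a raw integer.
$15808052

off 0x04: read 7e f1 36 34 as big → 0x7ef13634
  opcode bits[31:27]=0xf: movi/RI
  rd: (w>>24)&0x7=0x6 → x6
  imm: (w>>0)&0xffffff=0xf13634 → $15808052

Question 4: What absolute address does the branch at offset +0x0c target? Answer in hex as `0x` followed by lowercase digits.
0xcfe8

@+0c  big-endian(10 00 00 10) = 0x10000010
  op=0x10000010>>27=0x2 ⇒ jnz (J)
  [26:0] imm=16 = $16
  target = base 0xcfc8 + off 0x0c + 4 + imm 16 = 0xcfe8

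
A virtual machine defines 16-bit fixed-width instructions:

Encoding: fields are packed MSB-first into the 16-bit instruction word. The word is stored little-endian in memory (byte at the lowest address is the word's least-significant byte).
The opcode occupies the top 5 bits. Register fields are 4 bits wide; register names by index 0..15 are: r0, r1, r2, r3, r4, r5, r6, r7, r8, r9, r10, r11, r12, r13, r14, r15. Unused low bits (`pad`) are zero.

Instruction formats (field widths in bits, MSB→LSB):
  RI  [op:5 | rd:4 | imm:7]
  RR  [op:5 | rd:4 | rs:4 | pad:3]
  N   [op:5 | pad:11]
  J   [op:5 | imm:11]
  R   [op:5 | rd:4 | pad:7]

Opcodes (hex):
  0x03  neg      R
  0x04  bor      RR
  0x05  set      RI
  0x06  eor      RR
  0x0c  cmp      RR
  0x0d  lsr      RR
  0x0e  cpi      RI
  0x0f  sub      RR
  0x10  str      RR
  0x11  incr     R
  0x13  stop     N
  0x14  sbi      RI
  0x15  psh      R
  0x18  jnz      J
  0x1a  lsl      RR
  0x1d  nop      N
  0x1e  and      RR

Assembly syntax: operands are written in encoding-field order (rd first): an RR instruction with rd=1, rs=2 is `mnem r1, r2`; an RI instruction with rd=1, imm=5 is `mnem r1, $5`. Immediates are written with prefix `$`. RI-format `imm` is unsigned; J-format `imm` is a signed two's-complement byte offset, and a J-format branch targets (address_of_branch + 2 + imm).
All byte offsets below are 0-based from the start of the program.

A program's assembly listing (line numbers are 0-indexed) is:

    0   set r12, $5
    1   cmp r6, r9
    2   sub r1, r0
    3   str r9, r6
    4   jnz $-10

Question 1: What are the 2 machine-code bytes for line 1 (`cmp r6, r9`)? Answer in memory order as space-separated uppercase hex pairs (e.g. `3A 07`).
48 63

L1: cmp op=0xc:5|rd=6:4|rs=9:4|pad=0:3 ⇒ 0x6348 ⇒ little 48 63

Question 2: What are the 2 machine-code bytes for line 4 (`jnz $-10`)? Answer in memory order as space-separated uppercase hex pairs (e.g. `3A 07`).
L4: jnz op=0x18:5|imm=-10:11 ⇒ 0xc7f6 ⇒ little f6 c7

F6 C7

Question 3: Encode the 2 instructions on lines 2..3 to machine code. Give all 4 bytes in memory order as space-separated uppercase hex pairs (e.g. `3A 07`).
2. sub fields op=0xf:5|rd=1:4|rs=0:4|pad=0:3 → word 7880h → 80 78
3. str fields op=0x10:5|rd=9:4|rs=6:4|pad=0:3 → word 84b0h → b0 84

80 78 B0 84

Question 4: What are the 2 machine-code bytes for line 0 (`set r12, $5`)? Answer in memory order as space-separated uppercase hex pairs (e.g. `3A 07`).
L0: set op=0x5:5|rd=12:4|imm=5:7 ⇒ 0x2e05 ⇒ little 05 2e

05 2E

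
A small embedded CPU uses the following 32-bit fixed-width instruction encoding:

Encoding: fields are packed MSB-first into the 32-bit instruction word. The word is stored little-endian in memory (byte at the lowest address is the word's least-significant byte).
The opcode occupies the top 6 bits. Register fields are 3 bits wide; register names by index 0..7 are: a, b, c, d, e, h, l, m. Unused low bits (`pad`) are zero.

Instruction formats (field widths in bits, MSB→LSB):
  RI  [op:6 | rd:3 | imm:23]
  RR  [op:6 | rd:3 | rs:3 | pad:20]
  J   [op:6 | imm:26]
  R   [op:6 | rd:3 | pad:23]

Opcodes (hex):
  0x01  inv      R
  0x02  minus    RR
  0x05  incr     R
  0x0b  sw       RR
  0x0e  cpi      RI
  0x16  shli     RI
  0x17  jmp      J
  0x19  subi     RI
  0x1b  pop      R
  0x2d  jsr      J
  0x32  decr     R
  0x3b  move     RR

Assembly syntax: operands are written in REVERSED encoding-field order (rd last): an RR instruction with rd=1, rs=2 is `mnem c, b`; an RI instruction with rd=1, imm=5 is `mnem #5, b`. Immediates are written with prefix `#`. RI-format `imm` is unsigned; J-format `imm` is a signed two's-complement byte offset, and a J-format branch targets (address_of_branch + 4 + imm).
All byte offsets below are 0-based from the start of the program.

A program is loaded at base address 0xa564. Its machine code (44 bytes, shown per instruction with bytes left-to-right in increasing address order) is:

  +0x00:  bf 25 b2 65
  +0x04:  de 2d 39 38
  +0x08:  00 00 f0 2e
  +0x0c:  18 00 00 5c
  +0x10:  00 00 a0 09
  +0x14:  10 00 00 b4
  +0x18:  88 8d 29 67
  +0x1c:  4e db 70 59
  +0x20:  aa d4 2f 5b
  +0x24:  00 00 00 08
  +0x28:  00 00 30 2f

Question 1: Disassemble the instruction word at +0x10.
[10] 00 00 a0 09 → 0x09a00000
  op=0x09a00000>>26=0x2 ⇒ minus (RR)
  [25:23] rd=3 = d
  [22:20] rs=2 = c

minus c, d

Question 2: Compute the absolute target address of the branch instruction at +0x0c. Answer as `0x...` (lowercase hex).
+0x0c: 18 00 00 5c ⇒ word 0x5c000018 (little)
  opcode bits[31:26]=0x17: jmp/J
  imm: (w>>0)&0x3ffffff=0x18 → #24
  target = base 0xa564 + off 0x0c + 4 + imm 24 = 0xa58c

0xa58c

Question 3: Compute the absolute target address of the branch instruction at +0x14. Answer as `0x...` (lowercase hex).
0xa58c

+0x14: 10 00 00 b4 ⇒ word 0xb4000010 (little)
  opcode bits[31:26]=0x2d: jsr/J
  [25:0] imm=16 = #16
  target = base 0xa564 + off 0x14 + 4 + imm 16 = 0xa58c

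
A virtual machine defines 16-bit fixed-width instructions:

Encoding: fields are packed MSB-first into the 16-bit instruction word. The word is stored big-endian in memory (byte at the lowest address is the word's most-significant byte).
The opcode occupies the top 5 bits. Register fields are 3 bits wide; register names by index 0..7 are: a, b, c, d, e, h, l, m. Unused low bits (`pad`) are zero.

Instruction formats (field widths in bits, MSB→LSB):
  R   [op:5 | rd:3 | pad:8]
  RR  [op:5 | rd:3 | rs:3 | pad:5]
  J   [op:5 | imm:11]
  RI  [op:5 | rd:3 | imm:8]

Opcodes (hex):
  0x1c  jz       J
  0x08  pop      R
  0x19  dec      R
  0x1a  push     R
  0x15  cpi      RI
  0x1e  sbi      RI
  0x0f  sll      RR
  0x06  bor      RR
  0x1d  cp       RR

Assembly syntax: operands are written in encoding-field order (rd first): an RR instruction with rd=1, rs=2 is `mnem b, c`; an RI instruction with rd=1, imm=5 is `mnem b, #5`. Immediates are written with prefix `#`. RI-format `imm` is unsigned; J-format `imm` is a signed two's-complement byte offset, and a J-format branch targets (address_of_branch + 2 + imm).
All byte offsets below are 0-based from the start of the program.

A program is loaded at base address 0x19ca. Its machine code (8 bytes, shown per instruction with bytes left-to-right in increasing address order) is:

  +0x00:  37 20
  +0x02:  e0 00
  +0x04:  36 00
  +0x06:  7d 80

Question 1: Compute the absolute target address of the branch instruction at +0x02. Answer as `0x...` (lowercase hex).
[02] e0 00 → 0xe000
  op=0xe000>>11=0x1c ⇒ jz (J)
  imm@[10:0]=0x0 ⇒ #0
  target = base 0x19ca + off 0x02 + 2 + imm 0 = 0x19ce

0x19ce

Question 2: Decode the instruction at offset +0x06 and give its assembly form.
[06] 7d 80 → 0x7d80
  top 5b → 0xf → sll [RR]
  rd@[10:8]=0x5 ⇒ h
  rs@[7:5]=0x4 ⇒ e

sll h, e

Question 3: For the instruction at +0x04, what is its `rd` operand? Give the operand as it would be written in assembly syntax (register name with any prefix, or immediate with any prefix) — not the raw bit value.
@+04  big-endian(36 00) = 0x3600
  top 5b → 0x6 → bor [RR]
  [10:8] rd=6 = l
  [7:5] rs=0 = a

l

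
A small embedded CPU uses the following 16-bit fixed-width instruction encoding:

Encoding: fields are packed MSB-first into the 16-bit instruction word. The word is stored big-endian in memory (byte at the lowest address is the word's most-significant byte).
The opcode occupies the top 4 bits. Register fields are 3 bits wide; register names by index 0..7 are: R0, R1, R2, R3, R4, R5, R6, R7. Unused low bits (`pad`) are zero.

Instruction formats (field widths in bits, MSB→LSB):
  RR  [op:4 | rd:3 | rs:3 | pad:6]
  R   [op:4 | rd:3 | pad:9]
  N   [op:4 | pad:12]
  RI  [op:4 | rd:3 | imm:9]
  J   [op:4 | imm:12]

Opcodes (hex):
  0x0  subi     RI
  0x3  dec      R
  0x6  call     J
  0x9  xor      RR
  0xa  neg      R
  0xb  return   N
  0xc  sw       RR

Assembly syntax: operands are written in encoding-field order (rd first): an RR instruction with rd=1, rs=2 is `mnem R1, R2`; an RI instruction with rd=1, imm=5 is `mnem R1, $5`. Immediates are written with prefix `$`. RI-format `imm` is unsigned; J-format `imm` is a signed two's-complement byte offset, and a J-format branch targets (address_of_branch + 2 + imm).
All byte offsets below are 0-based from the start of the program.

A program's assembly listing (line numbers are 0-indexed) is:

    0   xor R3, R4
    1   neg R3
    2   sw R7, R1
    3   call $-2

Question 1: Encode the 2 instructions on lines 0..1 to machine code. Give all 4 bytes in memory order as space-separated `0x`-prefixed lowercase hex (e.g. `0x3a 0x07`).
0x97 0x00 0xa6 0x00

L0: xor op=0x9:4|rd=3:3|rs=4:3|pad=0:6 ⇒ 0x9700 ⇒ big 97 00
L1: neg op=0xa:4|rd=3:3|pad=0:9 ⇒ 0xa600 ⇒ big a6 00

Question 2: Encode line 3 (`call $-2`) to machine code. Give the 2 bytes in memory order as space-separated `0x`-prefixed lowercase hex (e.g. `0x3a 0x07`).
0x6f 0xfe

3. call fields op=0x6:4|imm=-2:12 → word 6ffeh → 6f fe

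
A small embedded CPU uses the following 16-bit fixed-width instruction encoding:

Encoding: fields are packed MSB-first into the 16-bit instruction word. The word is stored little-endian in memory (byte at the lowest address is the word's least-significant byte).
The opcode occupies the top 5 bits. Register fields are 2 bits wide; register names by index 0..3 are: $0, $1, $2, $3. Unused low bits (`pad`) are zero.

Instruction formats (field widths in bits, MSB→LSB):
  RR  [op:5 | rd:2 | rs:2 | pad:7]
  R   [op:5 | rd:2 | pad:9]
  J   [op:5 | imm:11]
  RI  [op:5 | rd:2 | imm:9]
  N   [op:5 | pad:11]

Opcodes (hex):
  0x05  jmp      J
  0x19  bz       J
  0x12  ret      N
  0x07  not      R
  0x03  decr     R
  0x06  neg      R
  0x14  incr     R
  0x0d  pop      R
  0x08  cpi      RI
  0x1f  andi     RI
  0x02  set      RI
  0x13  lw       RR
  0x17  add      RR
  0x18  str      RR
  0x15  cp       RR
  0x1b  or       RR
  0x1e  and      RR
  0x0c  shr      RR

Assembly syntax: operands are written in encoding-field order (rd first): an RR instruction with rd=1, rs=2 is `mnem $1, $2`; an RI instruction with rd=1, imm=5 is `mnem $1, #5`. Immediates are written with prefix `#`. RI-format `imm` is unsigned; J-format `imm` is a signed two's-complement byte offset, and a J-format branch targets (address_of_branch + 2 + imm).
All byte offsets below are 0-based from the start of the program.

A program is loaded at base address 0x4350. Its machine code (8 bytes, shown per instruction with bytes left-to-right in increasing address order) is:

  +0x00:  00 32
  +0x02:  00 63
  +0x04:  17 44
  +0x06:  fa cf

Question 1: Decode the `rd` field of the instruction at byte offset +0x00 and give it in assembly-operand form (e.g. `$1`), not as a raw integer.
+0x00: 00 32 ⇒ word 0x3200 (little)
  top 5b → 0x6 → neg [R]
  [10:9] rd=1 = $1

$1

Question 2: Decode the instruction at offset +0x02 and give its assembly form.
off 0x02: read 00 63 as little → 0x6300
  opcode bits[15:11]=0xc: shr/RR
  rd: (w>>9)&0x3=0x1 → $1
  rs: (w>>7)&0x3=0x2 → $2

shr $1, $2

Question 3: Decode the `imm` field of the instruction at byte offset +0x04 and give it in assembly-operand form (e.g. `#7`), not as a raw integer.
#23

off 0x04: read 17 44 as little → 0x4417
  op=0x4417>>11=0x8 ⇒ cpi (RI)
  rd@[10:9]=0x2 ⇒ $2
  imm@[8:0]=0x17 ⇒ #23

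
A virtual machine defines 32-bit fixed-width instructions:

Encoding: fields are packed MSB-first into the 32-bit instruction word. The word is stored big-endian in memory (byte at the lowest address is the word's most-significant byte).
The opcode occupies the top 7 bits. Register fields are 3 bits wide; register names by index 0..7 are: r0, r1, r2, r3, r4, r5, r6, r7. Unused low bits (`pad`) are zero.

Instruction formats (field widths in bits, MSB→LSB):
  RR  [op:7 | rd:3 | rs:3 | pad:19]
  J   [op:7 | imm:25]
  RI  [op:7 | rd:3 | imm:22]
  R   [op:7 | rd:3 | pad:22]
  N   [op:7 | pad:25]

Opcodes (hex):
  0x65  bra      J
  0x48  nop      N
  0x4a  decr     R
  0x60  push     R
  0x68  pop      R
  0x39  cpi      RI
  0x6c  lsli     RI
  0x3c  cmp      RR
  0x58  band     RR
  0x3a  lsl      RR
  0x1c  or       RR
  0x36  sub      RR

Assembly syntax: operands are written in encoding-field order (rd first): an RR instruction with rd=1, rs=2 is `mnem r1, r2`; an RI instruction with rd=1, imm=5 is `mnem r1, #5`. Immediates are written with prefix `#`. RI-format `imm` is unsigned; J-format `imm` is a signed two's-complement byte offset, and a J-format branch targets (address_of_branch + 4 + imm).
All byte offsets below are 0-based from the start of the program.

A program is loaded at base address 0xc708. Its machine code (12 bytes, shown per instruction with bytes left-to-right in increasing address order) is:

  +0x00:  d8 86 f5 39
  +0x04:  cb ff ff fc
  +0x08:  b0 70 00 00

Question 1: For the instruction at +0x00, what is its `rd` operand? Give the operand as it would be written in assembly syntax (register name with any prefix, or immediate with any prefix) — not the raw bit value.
r2

@+00  big-endian(d8 86 f5 39) = 0xd886f539
  op=0xd886f539>>25=0x6c ⇒ lsli (RI)
  rd: (w>>22)&0x7=0x2 → r2
  imm: (w>>0)&0x3fffff=0x6f539 → #455993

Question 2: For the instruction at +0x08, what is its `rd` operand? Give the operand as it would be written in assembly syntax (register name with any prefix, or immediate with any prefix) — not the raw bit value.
r1

+0x08: b0 70 00 00 ⇒ word 0xb0700000 (big)
  opcode bits[31:25]=0x58: band/RR
  rd: (w>>22)&0x7=0x1 → r1
  rs: (w>>19)&0x7=0x6 → r6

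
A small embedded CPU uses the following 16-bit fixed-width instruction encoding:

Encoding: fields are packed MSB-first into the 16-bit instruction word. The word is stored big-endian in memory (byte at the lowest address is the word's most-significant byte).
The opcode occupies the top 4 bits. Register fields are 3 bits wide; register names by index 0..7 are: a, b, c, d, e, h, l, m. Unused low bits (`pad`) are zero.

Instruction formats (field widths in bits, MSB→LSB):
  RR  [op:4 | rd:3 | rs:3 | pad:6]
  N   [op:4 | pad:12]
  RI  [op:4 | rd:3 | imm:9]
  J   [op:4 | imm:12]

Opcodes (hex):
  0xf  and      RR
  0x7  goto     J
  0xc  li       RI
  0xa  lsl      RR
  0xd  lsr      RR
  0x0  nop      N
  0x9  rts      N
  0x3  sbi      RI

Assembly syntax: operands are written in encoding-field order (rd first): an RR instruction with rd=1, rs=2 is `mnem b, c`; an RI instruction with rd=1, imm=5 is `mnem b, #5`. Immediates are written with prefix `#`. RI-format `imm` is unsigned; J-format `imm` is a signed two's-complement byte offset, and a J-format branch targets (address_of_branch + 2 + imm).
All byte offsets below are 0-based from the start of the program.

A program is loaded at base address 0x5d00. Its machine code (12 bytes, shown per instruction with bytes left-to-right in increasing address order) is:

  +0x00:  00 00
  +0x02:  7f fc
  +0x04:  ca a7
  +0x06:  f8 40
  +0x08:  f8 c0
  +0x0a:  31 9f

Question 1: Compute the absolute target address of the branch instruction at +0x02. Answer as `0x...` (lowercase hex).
0x5d00

@+02  big-endian(7f fc) = 0x7ffc
  op=0x7ffc>>12=0x7 ⇒ goto (J)
  [11:0] imm=4092 (s12→-4) = #-4
  target = base 0x5d00 + off 0x02 + 2 + imm -4 = 0x5d00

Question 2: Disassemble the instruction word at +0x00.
off 0x00: read 00 00 as big → 0x0000
  opcode bits[15:12]=0x0: nop/N

nop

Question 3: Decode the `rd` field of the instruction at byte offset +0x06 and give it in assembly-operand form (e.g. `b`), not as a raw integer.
e

+0x06: f8 40 ⇒ word 0xf840 (big)
  opcode bits[15:12]=0xf: and/RR
  rd: (w>>9)&0x7=0x4 → e
  rs: (w>>6)&0x7=0x1 → b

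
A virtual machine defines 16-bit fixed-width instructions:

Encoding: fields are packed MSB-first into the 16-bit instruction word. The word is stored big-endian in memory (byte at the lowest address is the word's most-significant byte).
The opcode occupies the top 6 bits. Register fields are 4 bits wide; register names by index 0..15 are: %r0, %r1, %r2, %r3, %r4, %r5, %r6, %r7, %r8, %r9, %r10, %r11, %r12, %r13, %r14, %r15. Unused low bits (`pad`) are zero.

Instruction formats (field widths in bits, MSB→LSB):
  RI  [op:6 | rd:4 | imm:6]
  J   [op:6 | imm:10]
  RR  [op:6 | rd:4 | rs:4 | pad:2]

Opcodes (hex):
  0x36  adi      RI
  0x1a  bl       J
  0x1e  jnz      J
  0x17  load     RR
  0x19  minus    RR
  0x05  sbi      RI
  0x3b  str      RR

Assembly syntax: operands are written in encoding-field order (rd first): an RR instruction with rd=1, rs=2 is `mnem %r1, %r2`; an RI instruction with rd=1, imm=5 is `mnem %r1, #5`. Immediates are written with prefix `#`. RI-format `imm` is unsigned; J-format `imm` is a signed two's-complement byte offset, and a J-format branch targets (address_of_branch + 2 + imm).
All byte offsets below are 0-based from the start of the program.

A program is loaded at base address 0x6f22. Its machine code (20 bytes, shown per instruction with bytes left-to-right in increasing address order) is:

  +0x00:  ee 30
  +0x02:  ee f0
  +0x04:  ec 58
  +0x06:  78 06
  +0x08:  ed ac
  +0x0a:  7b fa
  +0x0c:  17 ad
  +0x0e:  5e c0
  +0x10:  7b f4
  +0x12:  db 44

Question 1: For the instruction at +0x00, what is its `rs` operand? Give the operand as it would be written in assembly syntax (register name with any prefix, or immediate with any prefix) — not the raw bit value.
%r12

off 0x00: read ee 30 as big → 0xee30
  top 6b → 0x3b → str [RR]
  rd@[9:6]=0x8 ⇒ %r8
  rs@[5:2]=0xc ⇒ %r12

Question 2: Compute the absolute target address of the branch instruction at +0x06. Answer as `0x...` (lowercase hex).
0x6f30

@+06  big-endian(78 06) = 0x7806
  opcode bits[15:10]=0x1e: jnz/J
  imm@[9:0]=0x6 ⇒ #6
  target = base 0x6f22 + off 0x06 + 2 + imm 6 = 0x6f30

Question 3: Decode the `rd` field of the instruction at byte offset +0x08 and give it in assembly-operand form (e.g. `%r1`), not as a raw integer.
off 0x08: read ed ac as big → 0xedac
  top 6b → 0x3b → str [RR]
  rd@[9:6]=0x6 ⇒ %r6
  rs@[5:2]=0xb ⇒ %r11

%r6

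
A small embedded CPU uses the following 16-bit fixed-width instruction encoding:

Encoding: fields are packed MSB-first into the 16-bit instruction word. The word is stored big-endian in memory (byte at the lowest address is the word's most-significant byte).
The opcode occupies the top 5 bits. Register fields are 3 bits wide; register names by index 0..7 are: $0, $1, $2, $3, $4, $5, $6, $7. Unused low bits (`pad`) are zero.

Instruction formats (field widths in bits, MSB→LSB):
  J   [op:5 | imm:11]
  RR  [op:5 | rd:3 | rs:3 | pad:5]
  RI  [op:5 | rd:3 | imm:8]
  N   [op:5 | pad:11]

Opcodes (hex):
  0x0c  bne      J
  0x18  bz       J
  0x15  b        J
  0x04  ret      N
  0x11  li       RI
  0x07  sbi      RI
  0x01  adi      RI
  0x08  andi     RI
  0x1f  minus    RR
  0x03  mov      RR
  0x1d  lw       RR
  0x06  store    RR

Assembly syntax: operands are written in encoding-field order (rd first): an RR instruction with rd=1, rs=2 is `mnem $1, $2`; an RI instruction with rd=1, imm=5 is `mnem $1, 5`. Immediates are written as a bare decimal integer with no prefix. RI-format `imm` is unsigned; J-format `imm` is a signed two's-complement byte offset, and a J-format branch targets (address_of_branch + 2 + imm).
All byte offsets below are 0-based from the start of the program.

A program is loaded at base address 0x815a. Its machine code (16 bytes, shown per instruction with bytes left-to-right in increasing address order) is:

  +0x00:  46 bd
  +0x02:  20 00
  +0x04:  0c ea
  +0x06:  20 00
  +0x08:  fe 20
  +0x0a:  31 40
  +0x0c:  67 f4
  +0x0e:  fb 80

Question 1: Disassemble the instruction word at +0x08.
minus $6, $1

+0x08: fe 20 ⇒ word 0xfe20 (big)
  top 5b → 0x1f → minus [RR]
  rd: (w>>8)&0x7=0x6 → $6
  rs: (w>>5)&0x7=0x1 → $1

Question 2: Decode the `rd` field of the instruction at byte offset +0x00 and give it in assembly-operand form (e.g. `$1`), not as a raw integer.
$6

@+00  big-endian(46 bd) = 0x46bd
  op=0x46bd>>11=0x8 ⇒ andi (RI)
  [10:8] rd=6 = $6
  [7:0] imm=189 = 189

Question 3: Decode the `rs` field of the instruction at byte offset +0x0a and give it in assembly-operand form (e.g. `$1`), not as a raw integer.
@+0a  big-endian(31 40) = 0x3140
  op=0x3140>>11=0x6 ⇒ store (RR)
  [10:8] rd=1 = $1
  [7:5] rs=2 = $2

$2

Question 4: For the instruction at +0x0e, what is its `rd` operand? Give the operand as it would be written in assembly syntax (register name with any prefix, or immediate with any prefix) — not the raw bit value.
off 0x0e: read fb 80 as big → 0xfb80
  top 5b → 0x1f → minus [RR]
  rd: (w>>8)&0x7=0x3 → $3
  rs: (w>>5)&0x7=0x4 → $4

$3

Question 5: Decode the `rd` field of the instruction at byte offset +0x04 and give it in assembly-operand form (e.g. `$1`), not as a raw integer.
$4

@+04  big-endian(0c ea) = 0x0cea
  top 5b → 0x1 → adi [RI]
  rd@[10:8]=0x4 ⇒ $4
  imm@[7:0]=0xea ⇒ 234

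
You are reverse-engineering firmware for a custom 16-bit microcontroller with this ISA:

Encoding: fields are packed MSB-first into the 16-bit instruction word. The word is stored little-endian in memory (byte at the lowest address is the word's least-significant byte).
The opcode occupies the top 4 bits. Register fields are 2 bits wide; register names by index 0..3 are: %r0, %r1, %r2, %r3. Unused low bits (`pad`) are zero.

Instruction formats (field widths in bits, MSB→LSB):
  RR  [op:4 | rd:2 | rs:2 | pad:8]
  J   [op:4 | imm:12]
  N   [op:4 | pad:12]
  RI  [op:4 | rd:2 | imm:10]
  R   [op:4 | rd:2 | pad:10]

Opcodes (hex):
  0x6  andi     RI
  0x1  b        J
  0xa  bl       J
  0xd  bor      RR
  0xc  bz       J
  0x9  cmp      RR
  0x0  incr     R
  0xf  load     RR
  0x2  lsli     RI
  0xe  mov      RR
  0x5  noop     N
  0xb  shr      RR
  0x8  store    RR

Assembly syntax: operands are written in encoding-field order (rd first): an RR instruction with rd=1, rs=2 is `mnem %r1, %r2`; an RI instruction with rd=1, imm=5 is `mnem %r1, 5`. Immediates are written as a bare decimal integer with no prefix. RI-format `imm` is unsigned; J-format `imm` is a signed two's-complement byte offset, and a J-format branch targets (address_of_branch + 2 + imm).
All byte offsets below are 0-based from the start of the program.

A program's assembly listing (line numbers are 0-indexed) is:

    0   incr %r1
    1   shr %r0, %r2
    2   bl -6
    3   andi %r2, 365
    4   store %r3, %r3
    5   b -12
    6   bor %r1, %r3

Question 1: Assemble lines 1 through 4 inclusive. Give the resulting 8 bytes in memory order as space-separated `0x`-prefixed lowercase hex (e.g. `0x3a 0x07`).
0x00 0xb2 0xfa 0xaf 0x6d 0x69 0x00 0x8f

line 1 (shr): pack op=0xb:4|rd=0:2|rs=2:2|pad=0:8 = 0xb200; little→ 00 b2
line 2 (bl): pack op=0xa:4|imm=-6:12 = 0xaffa; little→ fa af
line 3 (andi): pack op=0x6:4|rd=2:2|imm=365:10 = 0x696d; little→ 6d 69
line 4 (store): pack op=0x8:4|rd=3:2|rs=3:2|pad=0:8 = 0x8f00; little→ 00 8f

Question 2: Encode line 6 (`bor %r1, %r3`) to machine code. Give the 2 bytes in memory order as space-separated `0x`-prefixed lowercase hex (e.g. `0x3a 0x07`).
0x00 0xd7

6. bor fields op=0xd:4|rd=1:2|rs=3:2|pad=0:8 → word d700h → 00 d7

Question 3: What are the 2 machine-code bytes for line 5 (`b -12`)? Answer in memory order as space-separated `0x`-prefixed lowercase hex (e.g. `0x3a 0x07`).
0xf4 0x1f

L5: b op=0x1:4|imm=-12:12 ⇒ 0x1ff4 ⇒ little f4 1f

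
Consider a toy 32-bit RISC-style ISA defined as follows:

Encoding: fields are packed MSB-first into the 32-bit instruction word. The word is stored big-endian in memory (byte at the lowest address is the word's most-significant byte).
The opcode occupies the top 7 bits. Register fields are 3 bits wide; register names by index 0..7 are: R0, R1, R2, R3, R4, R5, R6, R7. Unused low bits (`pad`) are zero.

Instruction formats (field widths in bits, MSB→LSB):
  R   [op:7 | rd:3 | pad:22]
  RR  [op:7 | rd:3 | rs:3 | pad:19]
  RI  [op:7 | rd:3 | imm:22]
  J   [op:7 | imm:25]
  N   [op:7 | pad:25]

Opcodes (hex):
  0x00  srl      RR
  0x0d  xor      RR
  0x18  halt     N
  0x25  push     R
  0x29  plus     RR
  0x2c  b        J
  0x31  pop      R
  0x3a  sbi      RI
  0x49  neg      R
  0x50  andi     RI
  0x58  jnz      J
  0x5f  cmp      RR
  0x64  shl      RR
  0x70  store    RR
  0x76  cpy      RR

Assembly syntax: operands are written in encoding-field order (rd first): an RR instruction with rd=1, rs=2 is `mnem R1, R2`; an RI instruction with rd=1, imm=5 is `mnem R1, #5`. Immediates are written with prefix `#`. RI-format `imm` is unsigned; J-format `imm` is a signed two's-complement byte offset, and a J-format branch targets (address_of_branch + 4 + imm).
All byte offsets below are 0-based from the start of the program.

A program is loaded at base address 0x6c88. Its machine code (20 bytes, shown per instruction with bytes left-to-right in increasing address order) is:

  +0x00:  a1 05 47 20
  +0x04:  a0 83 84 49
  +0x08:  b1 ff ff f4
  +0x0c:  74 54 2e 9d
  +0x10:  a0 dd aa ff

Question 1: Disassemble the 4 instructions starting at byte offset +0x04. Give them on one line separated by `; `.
andi R2, #230473; jnz #-12; sbi R1, #1322653; andi R3, #1944319

off 0x04: read a0 83 84 49 as big → 0xa0838449
  top 7b → 0x50 → andi [RI]
  [24:22] rd=2 = R2
  [21:0] imm=230473 = #230473
off 0x08: read b1 ff ff f4 as big → 0xb1fffff4
  top 7b → 0x58 → jnz [J]
  [24:0] imm=33554420 (s25→-12) = #-12
off 0x0c: read 74 54 2e 9d as big → 0x74542e9d
  top 7b → 0x3a → sbi [RI]
  [24:22] rd=1 = R1
  [21:0] imm=1322653 = #1322653
off 0x10: read a0 dd aa ff as big → 0xa0ddaaff
  top 7b → 0x50 → andi [RI]
  [24:22] rd=3 = R3
  [21:0] imm=1944319 = #1944319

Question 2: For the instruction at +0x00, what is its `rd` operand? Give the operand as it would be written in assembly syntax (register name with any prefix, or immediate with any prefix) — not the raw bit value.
off 0x00: read a1 05 47 20 as big → 0xa1054720
  opcode bits[31:25]=0x50: andi/RI
  rd@[24:22]=0x4 ⇒ R4
  imm@[21:0]=0x54720 ⇒ #345888

R4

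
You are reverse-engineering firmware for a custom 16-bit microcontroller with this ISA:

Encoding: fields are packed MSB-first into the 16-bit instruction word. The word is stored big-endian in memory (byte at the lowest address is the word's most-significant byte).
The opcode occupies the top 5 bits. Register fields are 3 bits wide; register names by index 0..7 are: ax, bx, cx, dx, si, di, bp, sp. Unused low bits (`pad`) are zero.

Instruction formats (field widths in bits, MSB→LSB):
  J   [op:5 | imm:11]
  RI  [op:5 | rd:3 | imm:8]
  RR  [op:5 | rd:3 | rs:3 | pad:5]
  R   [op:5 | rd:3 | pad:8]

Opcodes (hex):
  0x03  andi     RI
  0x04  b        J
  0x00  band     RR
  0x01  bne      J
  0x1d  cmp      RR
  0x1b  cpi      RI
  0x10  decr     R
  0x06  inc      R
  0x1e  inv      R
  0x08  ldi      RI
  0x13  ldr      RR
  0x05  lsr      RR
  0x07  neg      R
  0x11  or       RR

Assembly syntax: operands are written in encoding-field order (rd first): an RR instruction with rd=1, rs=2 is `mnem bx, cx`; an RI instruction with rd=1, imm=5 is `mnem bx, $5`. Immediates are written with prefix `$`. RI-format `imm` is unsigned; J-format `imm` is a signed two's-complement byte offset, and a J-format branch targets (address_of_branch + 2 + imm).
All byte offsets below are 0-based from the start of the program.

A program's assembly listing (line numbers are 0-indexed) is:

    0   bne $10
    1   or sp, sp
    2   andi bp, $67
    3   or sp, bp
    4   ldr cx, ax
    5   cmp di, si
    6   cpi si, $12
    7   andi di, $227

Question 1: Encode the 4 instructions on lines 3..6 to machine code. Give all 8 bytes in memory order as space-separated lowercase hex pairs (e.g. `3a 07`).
3. or fields op=0x11:5|rd=7:3|rs=6:3|pad=0:5 → word 8fc0h → 8f c0
4. ldr fields op=0x13:5|rd=2:3|rs=0:3|pad=0:5 → word 9a00h → 9a 00
5. cmp fields op=0x1d:5|rd=5:3|rs=4:3|pad=0:5 → word ed80h → ed 80
6. cpi fields op=0x1b:5|rd=4:3|imm=12:8 → word dc0ch → dc 0c

8f c0 9a 00 ed 80 dc 0c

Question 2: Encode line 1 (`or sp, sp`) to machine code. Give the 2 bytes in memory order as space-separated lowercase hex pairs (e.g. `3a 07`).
8f e0

line 1 (or): pack op=0x11:5|rd=7:3|rs=7:3|pad=0:5 = 0x8fe0; big→ 8f e0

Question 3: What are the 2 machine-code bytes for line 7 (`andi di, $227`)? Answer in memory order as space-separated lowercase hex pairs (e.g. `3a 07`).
1d e3

line 7 (andi): pack op=0x3:5|rd=5:3|imm=227:8 = 0x1de3; big→ 1d e3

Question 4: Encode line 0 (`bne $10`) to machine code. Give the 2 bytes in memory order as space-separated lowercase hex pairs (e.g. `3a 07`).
08 0a

L0: bne op=0x1:5|imm=10:11 ⇒ 0x080a ⇒ big 08 0a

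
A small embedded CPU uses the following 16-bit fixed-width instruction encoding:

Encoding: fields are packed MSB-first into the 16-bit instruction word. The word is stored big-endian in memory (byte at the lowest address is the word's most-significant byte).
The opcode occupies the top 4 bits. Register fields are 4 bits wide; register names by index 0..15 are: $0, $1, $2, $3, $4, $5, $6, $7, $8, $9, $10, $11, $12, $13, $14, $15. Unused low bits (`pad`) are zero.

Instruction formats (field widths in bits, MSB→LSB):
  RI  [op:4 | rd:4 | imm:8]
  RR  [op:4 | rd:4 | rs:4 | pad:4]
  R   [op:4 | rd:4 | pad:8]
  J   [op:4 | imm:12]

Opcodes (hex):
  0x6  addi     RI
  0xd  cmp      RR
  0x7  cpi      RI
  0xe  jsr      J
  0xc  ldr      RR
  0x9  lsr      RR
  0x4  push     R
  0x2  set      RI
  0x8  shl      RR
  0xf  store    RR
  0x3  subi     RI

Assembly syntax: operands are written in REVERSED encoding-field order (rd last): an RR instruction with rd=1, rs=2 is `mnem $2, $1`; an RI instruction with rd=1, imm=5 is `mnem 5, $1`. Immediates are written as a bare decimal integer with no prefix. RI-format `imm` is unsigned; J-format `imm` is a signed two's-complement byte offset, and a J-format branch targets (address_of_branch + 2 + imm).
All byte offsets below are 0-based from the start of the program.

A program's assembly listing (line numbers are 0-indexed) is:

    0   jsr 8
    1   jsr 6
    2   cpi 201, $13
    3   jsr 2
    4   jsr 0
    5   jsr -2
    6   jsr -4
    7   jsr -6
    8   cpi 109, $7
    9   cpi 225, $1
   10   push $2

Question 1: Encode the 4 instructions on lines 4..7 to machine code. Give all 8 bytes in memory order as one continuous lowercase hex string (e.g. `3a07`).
L4: jsr op=0xe:4|imm=0:12 ⇒ 0xe000 ⇒ big e0 00
L5: jsr op=0xe:4|imm=-2:12 ⇒ 0xeffe ⇒ big ef fe
L6: jsr op=0xe:4|imm=-4:12 ⇒ 0xeffc ⇒ big ef fc
L7: jsr op=0xe:4|imm=-6:12 ⇒ 0xeffa ⇒ big ef fa

e000effeeffceffa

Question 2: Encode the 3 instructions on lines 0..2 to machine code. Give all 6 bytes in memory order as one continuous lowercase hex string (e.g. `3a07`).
L0: jsr op=0xe:4|imm=8:12 ⇒ 0xe008 ⇒ big e0 08
L1: jsr op=0xe:4|imm=6:12 ⇒ 0xe006 ⇒ big e0 06
L2: cpi op=0x7:4|rd=13:4|imm=201:8 ⇒ 0x7dc9 ⇒ big 7d c9

e008e0067dc9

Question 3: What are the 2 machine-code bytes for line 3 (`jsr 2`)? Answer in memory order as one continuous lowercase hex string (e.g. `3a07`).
e002

L3: jsr op=0xe:4|imm=2:12 ⇒ 0xe002 ⇒ big e0 02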